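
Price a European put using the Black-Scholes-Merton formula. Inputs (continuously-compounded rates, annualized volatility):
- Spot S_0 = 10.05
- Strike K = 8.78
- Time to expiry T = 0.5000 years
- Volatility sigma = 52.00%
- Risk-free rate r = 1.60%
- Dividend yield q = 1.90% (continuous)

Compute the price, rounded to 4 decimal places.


d1 = (ln(S/K) + (r - q + 0.5*sigma^2) * T) / (sigma * sqrt(T)) = 0.54718160
d2 = d1 - sigma * sqrt(T) = 0.17948608
exp(-rT) = 0.99203191; exp(-qT) = 0.99054498
P = K * exp(-rT) * N(-d2) - S_0 * exp(-qT) * N(-d1)
N(-d1) = 0.29212699; N(-d2) = 0.42877803
P = 8.7800 * 0.99203191 * 0.42877803 - 10.0500 * 0.99054498 * 0.29212699 = 0.8266

Answer: Price = 0.8266


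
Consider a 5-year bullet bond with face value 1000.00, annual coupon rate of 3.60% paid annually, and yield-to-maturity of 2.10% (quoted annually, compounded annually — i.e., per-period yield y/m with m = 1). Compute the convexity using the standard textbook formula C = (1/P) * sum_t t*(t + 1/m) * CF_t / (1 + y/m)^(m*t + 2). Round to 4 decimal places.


Coupon per period c = face * coupon_rate / m = 36.000000
Periods per year m = 1; per-period yield y/m = 0.021000
Number of cashflows N = 5
Cashflows (t years, CF_t, discount factor 1/(1+y/m)^(m*t), PV):
  t = 1.0000: CF_t = 36.000000, DF = 0.979432, PV = 35.259549
  t = 2.0000: CF_t = 36.000000, DF = 0.959287, PV = 34.534329
  t = 3.0000: CF_t = 36.000000, DF = 0.939556, PV = 33.824024
  t = 4.0000: CF_t = 36.000000, DF = 0.920231, PV = 33.128329
  t = 5.0000: CF_t = 1036.000000, DF = 0.901304, PV = 933.750925
Price P = sum_t PV_t = 1070.497156
Convexity numerator sum_t t*(t + 1/m) * CF_t / (1+y/m)^(m*t + 2):
  t = 1.0000: term = 67.648048
  t = 2.0000: term = 198.769975
  t = 3.0000: term = 389.363320
  t = 4.0000: term = 635.591446
  t = 5.0000: term = 26872.051028
Convexity = (1/P) * sum = 28163.423817 / 1070.497156 = 26.308733

Answer: Convexity = 26.3087


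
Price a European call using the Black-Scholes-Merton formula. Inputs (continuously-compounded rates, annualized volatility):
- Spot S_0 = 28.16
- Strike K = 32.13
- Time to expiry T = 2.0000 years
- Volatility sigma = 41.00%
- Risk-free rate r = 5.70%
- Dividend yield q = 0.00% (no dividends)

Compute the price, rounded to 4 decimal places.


d1 = (ln(S/K) + (r - q + 0.5*sigma^2) * T) / (sigma * sqrt(T)) = 0.25906385
d2 = d1 - sigma * sqrt(T) = -0.32076371
exp(-rT) = 0.89225796; exp(-qT) = 1.00000000
C = S_0 * exp(-qT) * N(d1) - K * exp(-rT) * N(d2)
N(d1) = 0.60220701; N(d2) = 0.37419473
C = 28.1600 * 1.00000000 * 0.60220701 - 32.1300 * 0.89225796 * 0.37419473 = 6.2306

Answer: Price = 6.2306


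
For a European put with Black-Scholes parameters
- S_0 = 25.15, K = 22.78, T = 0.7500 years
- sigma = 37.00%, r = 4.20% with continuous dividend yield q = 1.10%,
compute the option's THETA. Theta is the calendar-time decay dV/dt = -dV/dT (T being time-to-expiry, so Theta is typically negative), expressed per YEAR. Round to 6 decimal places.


Answer: Theta = -1.533969

Derivation:
d1 = 0.5416557871; d2 = 0.2212263877
phi(d1) = 0.3445093566; exp(-qT) = 0.9917839379; exp(-rT) = 0.9689909565
Theta = -S*exp(-qT)*phi(d1)*sigma/(2*sqrt(T)) + r*K*exp(-rT)*N(-d2) - q*S*exp(-qT)*N(-d1)
N(-d1) = 0.2940278265; N(-d2) = 0.4124580819; sqrt(T) = 0.8660254038
Term 1 = -25.1500 * 0.9917839379 * 0.3445093566 * 0.3700 / (2 * 0.8660254038) = -1.8356808534
Term 2 = 0.0420 * 22.7800 * 0.9689909565 * 0.4124580819 = 0.3823865004
Term 3 = -0.0110 * 25.1500 * 0.9917839379 * 0.2940278265 = -0.0806744807
Theta = -1.8356808534 + (0.3823865004) + (-0.0806744807) = -1.533969


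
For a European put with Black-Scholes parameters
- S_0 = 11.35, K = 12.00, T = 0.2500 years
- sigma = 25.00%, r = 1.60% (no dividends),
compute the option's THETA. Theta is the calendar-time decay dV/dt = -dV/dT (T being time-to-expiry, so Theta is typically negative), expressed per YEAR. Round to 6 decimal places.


Answer: Theta = -0.933761

Derivation:
d1 = -0.3510112469; d2 = -0.4760112469
phi(d1) = 0.3751073674; exp(-qT) = 1.0000000000; exp(-rT) = 0.9960079893
Theta = -S*exp(-qT)*phi(d1)*sigma/(2*sqrt(T)) + r*K*exp(-rT)*N(-d2) - q*S*exp(-qT)*N(-d1)
N(-d1) = 0.6372100446; N(-d2) = 0.6829668173; sqrt(T) = 0.5000000000
Term 1 = -11.3500 * 1.0000000000 * 0.3751073674 * 0.2500 / (2 * 0.5000000000) = -1.0643671550
Term 2 = 0.0160 * 12.0000 * 0.9960079893 * 0.6829668173 = 0.1306061580
Term 3 = 0 (no dividend yield, q = 0)
Theta = -1.0643671550 + (0.1306061580) + (0.0000000000) = -0.933761


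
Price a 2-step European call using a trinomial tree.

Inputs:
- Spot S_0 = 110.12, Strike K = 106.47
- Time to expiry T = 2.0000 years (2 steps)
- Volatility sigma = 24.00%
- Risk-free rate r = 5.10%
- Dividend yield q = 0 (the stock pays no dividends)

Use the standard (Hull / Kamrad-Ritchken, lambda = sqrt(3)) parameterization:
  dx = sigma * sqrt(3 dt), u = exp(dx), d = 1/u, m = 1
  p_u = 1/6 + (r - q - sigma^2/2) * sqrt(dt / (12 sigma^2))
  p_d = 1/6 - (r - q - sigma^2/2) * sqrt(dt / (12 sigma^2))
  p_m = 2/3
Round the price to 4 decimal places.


dt = T/N = 1.000000; dx = sigma*sqrt(3*dt) = 0.415692
u = exp(dx) = 1.515419; d = 1/u = 0.659883
p_u = 0.193369, p_m = 0.666667, p_d = 0.139964
Discount per step: exp(-r*dt) = 0.950279
Stock lattice S(k, j) with j the centered position index:
  k=0: S(0,+0) = 110.1200
  k=1: S(1,-1) = 72.6664; S(1,+0) = 110.1200; S(1,+1) = 166.8780
  k=2: S(2,-2) = 47.9513; S(2,-1) = 72.6664; S(2,+0) = 110.1200; S(2,+1) = 166.8780; S(2,+2) = 252.8901
Terminal payoffs V(N, j) = max(S_T - K, 0):
  V(2,-2) = 0.000000; V(2,-1) = 0.000000; V(2,+0) = 3.650000; V(2,+1) = 60.407978; V(2,+2) = 146.420115
Backward induction: V(k, j) = exp(-r*dt) * [p_u * V(k+1, j+1) + p_m * V(k+1, j) + p_d * V(k+1, j-1)]
  V(1,-1) = exp(-r*dt) * [p_u*3.650000 + p_m*0.000000 + p_d*0.000000] = 0.670704
  V(1,+0) = exp(-r*dt) * [p_u*60.407978 + p_m*3.650000 + p_d*0.000000] = 13.412585
  V(1,+1) = exp(-r*dt) * [p_u*146.420115 + p_m*60.407978 + p_d*3.650000] = 65.660439
  V(0,+0) = exp(-r*dt) * [p_u*65.660439 + p_m*13.412585 + p_d*0.670704] = 20.651740

Answer: Price = V(0,0) = 20.6517


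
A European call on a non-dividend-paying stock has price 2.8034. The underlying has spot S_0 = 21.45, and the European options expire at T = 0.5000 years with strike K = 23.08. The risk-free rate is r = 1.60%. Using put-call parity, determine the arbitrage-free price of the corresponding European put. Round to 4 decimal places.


Answer: Put price = 4.2495

Derivation:
Put-call parity: C - P = S_0 * exp(-qT) - K * exp(-rT).
S_0 * exp(-qT) = 21.4500 * 1.00000000 = 21.45000000
K * exp(-rT) = 23.0800 * 0.99203191 = 22.89609659
P = C - S*exp(-qT) + K*exp(-rT)
P = 2.8034 - 21.45000000 + 22.89609659 = 4.2495


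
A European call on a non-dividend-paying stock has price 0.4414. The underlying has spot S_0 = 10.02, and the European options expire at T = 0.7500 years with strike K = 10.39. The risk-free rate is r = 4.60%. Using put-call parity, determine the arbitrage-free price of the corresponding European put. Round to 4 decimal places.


Answer: Put price = 0.4591

Derivation:
Put-call parity: C - P = S_0 * exp(-qT) - K * exp(-rT).
S_0 * exp(-qT) = 10.0200 * 1.00000000 = 10.02000000
K * exp(-rT) = 10.3900 * 0.96608834 = 10.03765785
P = C - S*exp(-qT) + K*exp(-rT)
P = 0.4414 - 10.02000000 + 10.03765785 = 0.4591


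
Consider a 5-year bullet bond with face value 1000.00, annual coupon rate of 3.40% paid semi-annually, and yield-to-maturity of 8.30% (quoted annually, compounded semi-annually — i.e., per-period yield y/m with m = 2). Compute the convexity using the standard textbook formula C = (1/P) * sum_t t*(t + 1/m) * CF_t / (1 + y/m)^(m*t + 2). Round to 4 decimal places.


Answer: Convexity = 22.6027

Derivation:
Coupon per period c = face * coupon_rate / m = 17.000000
Periods per year m = 2; per-period yield y/m = 0.041500
Number of cashflows N = 10
Cashflows (t years, CF_t, discount factor 1/(1+y/m)^(m*t), PV):
  t = 0.5000: CF_t = 17.000000, DF = 0.960154, PV = 16.322612
  t = 1.0000: CF_t = 17.000000, DF = 0.921895, PV = 15.672215
  t = 1.5000: CF_t = 17.000000, DF = 0.885161, PV = 15.047734
  t = 2.0000: CF_t = 17.000000, DF = 0.849890, PV = 14.448136
  t = 2.5000: CF_t = 17.000000, DF = 0.816025, PV = 13.872430
  t = 3.0000: CF_t = 17.000000, DF = 0.783510, PV = 13.319664
  t = 3.5000: CF_t = 17.000000, DF = 0.752290, PV = 12.788924
  t = 4.0000: CF_t = 17.000000, DF = 0.722314, PV = 12.279332
  t = 4.5000: CF_t = 17.000000, DF = 0.693532, PV = 11.790045
  t = 5.0000: CF_t = 1017.000000, DF = 0.665897, PV = 677.217559
Price P = sum_t PV_t = 802.758650
Convexity numerator sum_t t*(t + 1/m) * CF_t / (1+y/m)^(m*t + 2):
  t = 0.5000: term = 7.523867
  t = 1.0000: term = 21.672204
  t = 1.5000: term = 41.617291
  t = 2.0000: term = 66.598321
  t = 2.5000: term = 95.916929
  t = 3.0000: term = 128.932982
  t = 3.5000: term = 165.060626
  t = 4.0000: term = 203.764575
  t = 4.5000: term = 244.556619
  t = 5.0000: term = 17168.895424
Convexity = (1/P) * sum = 18144.538838 / 802.758650 = 22.602732


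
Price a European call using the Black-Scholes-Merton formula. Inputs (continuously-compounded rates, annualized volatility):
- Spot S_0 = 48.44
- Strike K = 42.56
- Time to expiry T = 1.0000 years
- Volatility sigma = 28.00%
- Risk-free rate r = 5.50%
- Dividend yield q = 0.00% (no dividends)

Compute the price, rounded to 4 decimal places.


Answer: Price = 10.0417

Derivation:
d1 = (ln(S/K) + (r - q + 0.5*sigma^2) * T) / (sigma * sqrt(T)) = 0.79861098
d2 = d1 - sigma * sqrt(T) = 0.51861098
exp(-rT) = 0.94648515; exp(-qT) = 1.00000000
C = S_0 * exp(-qT) * N(d1) - K * exp(-rT) * N(d2)
N(d1) = 0.78774199; N(d2) = 0.69798397
C = 48.4400 * 1.00000000 * 0.78774199 - 42.5600 * 0.94648515 * 0.69798397 = 10.0417


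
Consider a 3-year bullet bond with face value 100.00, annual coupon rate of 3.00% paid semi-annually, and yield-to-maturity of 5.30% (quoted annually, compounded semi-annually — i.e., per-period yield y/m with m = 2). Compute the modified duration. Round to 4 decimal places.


Answer: Modified duration = 2.8125

Derivation:
Coupon per period c = face * coupon_rate / m = 1.500000
Periods per year m = 2; per-period yield y/m = 0.026500
Number of cashflows N = 6
Cashflows (t years, CF_t, discount factor 1/(1+y/m)^(m*t), PV):
  t = 0.5000: CF_t = 1.500000, DF = 0.974184, PV = 1.461276
  t = 1.0000: CF_t = 1.500000, DF = 0.949035, PV = 1.423552
  t = 1.5000: CF_t = 1.500000, DF = 0.924535, PV = 1.386802
  t = 2.0000: CF_t = 1.500000, DF = 0.900667, PV = 1.351000
  t = 2.5000: CF_t = 1.500000, DF = 0.877415, PV = 1.316123
  t = 3.0000: CF_t = 101.500000, DF = 0.854764, PV = 86.758557
Price P = sum_t PV_t = 93.697310
First compute Macaulay numerator sum_t t * PV_t:
  t * PV_t at t = 0.5000: 0.730638
  t * PV_t at t = 1.0000: 1.423552
  t * PV_t at t = 1.5000: 2.080203
  t * PV_t at t = 2.0000: 2.702001
  t * PV_t at t = 2.5000: 3.290308
  t * PV_t at t = 3.0000: 260.275671
Macaulay duration D = 270.502372 / 93.697310 = 2.886981
Modified duration = D / (1 + y/m) = 2.886981 / (1 + 0.026500) = 2.812451


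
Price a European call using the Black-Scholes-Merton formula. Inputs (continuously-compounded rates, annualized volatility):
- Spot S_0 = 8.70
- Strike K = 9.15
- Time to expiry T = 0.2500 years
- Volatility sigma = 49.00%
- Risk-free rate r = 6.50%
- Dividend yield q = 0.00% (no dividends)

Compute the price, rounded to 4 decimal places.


d1 = (ln(S/K) + (r - q + 0.5*sigma^2) * T) / (sigma * sqrt(T)) = -0.01701369
d2 = d1 - sigma * sqrt(T) = -0.26201369
exp(-rT) = 0.98388132; exp(-qT) = 1.00000000
C = S_0 * exp(-qT) * N(d1) - K * exp(-rT) * N(d2)
N(d1) = 0.49321285; N(d2) = 0.39665544
C = 8.7000 * 1.00000000 * 0.49321285 - 9.1500 * 0.98388132 * 0.39665544 = 0.7201

Answer: Price = 0.7201


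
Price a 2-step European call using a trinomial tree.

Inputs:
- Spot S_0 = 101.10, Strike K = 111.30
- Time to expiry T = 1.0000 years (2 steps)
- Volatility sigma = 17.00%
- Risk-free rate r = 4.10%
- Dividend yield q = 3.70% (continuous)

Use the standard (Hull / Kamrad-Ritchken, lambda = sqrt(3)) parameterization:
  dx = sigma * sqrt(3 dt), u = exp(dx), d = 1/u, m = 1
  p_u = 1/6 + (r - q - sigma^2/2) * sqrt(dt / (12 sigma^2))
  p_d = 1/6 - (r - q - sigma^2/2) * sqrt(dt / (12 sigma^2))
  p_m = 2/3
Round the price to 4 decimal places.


dt = T/N = 0.500000; dx = sigma*sqrt(3*dt) = 0.208207
u = exp(dx) = 1.231468; d = 1/u = 0.812039
p_u = 0.154119, p_m = 0.666667, p_d = 0.179214
Discount per step: exp(-r*dt) = 0.979709
Stock lattice S(k, j) with j the centered position index:
  k=0: S(0,+0) = 101.1000
  k=1: S(1,-1) = 82.0972; S(1,+0) = 101.1000; S(1,+1) = 124.5014
  k=2: S(2,-2) = 66.6661; S(2,-1) = 82.0972; S(2,+0) = 101.1000; S(2,+1) = 124.5014; S(2,+2) = 153.3194
Terminal payoffs V(N, j) = max(S_T - K, 0):
  V(2,-2) = 0.000000; V(2,-1) = 0.000000; V(2,+0) = 0.000000; V(2,+1) = 13.201374; V(2,+2) = 42.019408
Backward induction: V(k, j) = exp(-r*dt) * [p_u * V(k+1, j+1) + p_m * V(k+1, j) + p_d * V(k+1, j-1)]
  V(1,-1) = exp(-r*dt) * [p_u*0.000000 + p_m*0.000000 + p_d*0.000000] = 0.000000
  V(1,+0) = exp(-r*dt) * [p_u*13.201374 + p_m*0.000000 + p_d*0.000000] = 1.993299
  V(1,+1) = exp(-r*dt) * [p_u*42.019408 + p_m*13.201374 + p_d*0.000000] = 14.966919
  V(0,+0) = exp(-r*dt) * [p_u*14.966919 + p_m*1.993299 + p_d*0.000000] = 3.561783

Answer: Price = V(0,0) = 3.5618


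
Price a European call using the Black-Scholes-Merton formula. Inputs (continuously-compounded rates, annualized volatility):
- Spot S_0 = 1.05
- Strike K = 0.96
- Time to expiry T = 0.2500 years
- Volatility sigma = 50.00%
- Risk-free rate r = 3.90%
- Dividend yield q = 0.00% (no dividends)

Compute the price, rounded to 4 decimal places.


d1 = (ln(S/K) + (r - q + 0.5*sigma^2) * T) / (sigma * sqrt(T)) = 0.52244863
d2 = d1 - sigma * sqrt(T) = 0.27244863
exp(-rT) = 0.99029738; exp(-qT) = 1.00000000
C = S_0 * exp(-qT) * N(d1) - K * exp(-rT) * N(d2)
N(d1) = 0.69932100; N(d2) = 0.60736146
C = 1.0500 * 1.00000000 * 0.69932100 - 0.9600 * 0.99029738 * 0.60736146 = 0.1569

Answer: Price = 0.1569


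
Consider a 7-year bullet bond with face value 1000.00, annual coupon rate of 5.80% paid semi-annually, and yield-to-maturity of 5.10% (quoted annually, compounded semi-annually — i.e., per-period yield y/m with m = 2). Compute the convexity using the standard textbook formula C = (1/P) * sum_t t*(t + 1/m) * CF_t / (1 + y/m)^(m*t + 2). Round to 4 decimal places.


Answer: Convexity = 39.3902

Derivation:
Coupon per period c = face * coupon_rate / m = 29.000000
Periods per year m = 2; per-period yield y/m = 0.025500
Number of cashflows N = 14
Cashflows (t years, CF_t, discount factor 1/(1+y/m)^(m*t), PV):
  t = 0.5000: CF_t = 29.000000, DF = 0.975134, PV = 28.278888
  t = 1.0000: CF_t = 29.000000, DF = 0.950886, PV = 27.575708
  t = 1.5000: CF_t = 29.000000, DF = 0.927242, PV = 26.890012
  t = 2.0000: CF_t = 29.000000, DF = 0.904185, PV = 26.221368
  t = 2.5000: CF_t = 29.000000, DF = 0.881702, PV = 25.569349
  t = 3.0000: CF_t = 29.000000, DF = 0.859777, PV = 24.933544
  t = 3.5000: CF_t = 29.000000, DF = 0.838398, PV = 24.313548
  t = 4.0000: CF_t = 29.000000, DF = 0.817551, PV = 23.708970
  t = 4.5000: CF_t = 29.000000, DF = 0.797222, PV = 23.119424
  t = 5.0000: CF_t = 29.000000, DF = 0.777398, PV = 22.544539
  t = 5.5000: CF_t = 29.000000, DF = 0.758067, PV = 21.983948
  t = 6.0000: CF_t = 29.000000, DF = 0.739217, PV = 21.437297
  t = 6.5000: CF_t = 29.000000, DF = 0.720836, PV = 20.904239
  t = 7.0000: CF_t = 1029.000000, DF = 0.702912, PV = 723.296009
Price P = sum_t PV_t = 1040.776843
Convexity numerator sum_t t*(t + 1/m) * CF_t / (1+y/m)^(m*t + 2):
  t = 0.5000: term = 13.445006
  t = 1.0000: term = 39.332051
  t = 1.5000: term = 76.708048
  t = 2.0000: term = 124.667719
  t = 2.5000: term = 182.351613
  t = 3.0000: term = 248.944181
  t = 3.5000: term = 323.671940
  t = 4.0000: term = 405.801694
  t = 4.5000: term = 494.638828
  t = 5.0000: term = 589.525663
  t = 5.5000: term = 689.839879
  t = 6.0000: term = 794.992990
  t = 6.5000: term = 904.428885
  t = 7.0000: term = 36108.050643
Convexity = (1/P) * sum = 40996.399139 / 1040.776843 = 39.390191


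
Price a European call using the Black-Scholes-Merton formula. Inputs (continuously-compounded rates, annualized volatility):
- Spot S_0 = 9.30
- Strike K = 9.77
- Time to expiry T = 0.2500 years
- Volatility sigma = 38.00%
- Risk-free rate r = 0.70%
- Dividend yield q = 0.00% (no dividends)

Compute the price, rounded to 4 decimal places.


d1 = (ln(S/K) + (r - q + 0.5*sigma^2) * T) / (sigma * sqrt(T)) = -0.15527403
d2 = d1 - sigma * sqrt(T) = -0.34527403
exp(-rT) = 0.99825153; exp(-qT) = 1.00000000
C = S_0 * exp(-qT) * N(d1) - K * exp(-rT) * N(d2)
N(d1) = 0.43830264; N(d2) = 0.36494418
C = 9.3000 * 1.00000000 * 0.43830264 - 9.7700 * 0.99825153 * 0.36494418 = 0.5169

Answer: Price = 0.5169


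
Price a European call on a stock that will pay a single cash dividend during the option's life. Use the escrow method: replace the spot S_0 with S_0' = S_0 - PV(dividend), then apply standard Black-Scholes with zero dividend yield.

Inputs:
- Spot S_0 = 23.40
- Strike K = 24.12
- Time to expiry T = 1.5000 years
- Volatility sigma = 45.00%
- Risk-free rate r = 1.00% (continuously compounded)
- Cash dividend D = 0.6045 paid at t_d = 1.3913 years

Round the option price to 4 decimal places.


PV(D) = D * exp(-r * t_d) = 0.6045 * 0.98618334 = 0.59614783
S_0' = S_0 - PV(D) = 23.4000 - 0.59614783 = 22.80385217
d1 = (ln(S_0'/K) + (r + sigma^2/2)*T) / (sigma*sqrt(T)) = 0.20097266
d2 = d1 - sigma*sqrt(T) = -0.35016253
exp(-rT) = 0.98511194
N(d1) = 0.57964002; N(d2) = 0.36310836
C = S_0' * N(d1) - K * exp(-rT) * N(d2) = 22.80385217 * 0.57964002 - 24.1200 * 0.98511194 * 0.36310836 = 4.5902

Answer: Price = 4.5902


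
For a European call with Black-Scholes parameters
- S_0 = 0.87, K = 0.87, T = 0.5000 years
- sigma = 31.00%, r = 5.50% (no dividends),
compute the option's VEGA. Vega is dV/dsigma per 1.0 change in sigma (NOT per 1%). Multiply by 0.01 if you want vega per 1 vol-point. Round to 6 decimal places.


d1 = 0.2350559800; d2 = 0.0158528778
phi(d1) = 0.3880720774; exp(-qT) = 1.0000000000; exp(-rT) = 0.9728746826
Vega = S * exp(-qT) * phi(d1) * sqrt(T) = 0.8700 * 1.0000000000 * 0.3880720774 * 0.7071067812 = 0.238735

Answer: Vega = 0.238735


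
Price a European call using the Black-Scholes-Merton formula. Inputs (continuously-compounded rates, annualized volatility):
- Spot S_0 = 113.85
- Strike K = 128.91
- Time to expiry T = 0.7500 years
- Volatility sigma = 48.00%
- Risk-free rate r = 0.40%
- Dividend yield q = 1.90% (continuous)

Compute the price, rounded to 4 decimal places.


Answer: Price = 12.7052

Derivation:
d1 = (ln(S/K) + (r - q + 0.5*sigma^2) * T) / (sigma * sqrt(T)) = -0.11807461
d2 = d1 - sigma * sqrt(T) = -0.53376680
exp(-rT) = 0.99700450; exp(-qT) = 0.98585105
C = S_0 * exp(-qT) * N(d1) - K * exp(-rT) * N(d2)
N(d1) = 0.45300427; N(d2) = 0.29675144
C = 113.8500 * 0.98585105 * 0.45300427 - 128.9100 * 0.99700450 * 0.29675144 = 12.7052


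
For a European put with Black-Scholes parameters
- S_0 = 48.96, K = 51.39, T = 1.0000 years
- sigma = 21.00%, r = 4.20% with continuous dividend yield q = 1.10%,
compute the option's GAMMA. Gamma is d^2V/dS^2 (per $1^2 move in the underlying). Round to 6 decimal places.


d1 = 0.0219525581; d2 = -0.1880474419
phi(d1) = 0.3988461639; exp(-qT) = 0.9890602788; exp(-rT) = 0.9588697806
Gamma = exp(-qT) * phi(d1) / (S * sigma * sqrt(T)) = 0.9890602788 * 0.3988461639 / (48.9600 * 0.2100 * 1.0000000000) = 0.038368

Answer: Gamma = 0.038368


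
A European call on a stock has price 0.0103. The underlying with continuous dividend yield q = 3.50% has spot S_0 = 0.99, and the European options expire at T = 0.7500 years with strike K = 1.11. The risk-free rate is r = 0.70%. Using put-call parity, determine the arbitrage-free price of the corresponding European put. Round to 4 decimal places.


Answer: Put price = 0.1501

Derivation:
Put-call parity: C - P = S_0 * exp(-qT) - K * exp(-rT).
S_0 * exp(-qT) = 0.9900 * 0.97409154 = 0.96435062
K * exp(-rT) = 1.1100 * 0.99476376 = 1.10418777
P = C - S*exp(-qT) + K*exp(-rT)
P = 0.0103 - 0.96435062 + 1.10418777 = 0.1501


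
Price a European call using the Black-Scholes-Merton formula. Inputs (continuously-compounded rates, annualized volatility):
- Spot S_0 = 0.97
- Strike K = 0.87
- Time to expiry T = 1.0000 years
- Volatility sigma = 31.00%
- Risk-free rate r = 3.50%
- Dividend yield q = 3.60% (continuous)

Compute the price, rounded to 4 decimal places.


d1 = (ln(S/K) + (r - q + 0.5*sigma^2) * T) / (sigma * sqrt(T)) = 0.50275116
d2 = d1 - sigma * sqrt(T) = 0.19275116
exp(-rT) = 0.96560542; exp(-qT) = 0.96464029
C = S_0 * exp(-qT) * N(d1) - K * exp(-rT) * N(d2)
N(d1) = 0.69243038; N(d2) = 0.57642307
C = 0.9700 * 0.96464029 * 0.69243038 - 0.8700 * 0.96560542 * 0.57642307 = 0.1637

Answer: Price = 0.1637


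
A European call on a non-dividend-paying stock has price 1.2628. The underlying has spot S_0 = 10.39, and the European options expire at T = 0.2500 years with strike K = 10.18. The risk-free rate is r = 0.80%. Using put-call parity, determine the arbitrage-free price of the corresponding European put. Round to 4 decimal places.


Put-call parity: C - P = S_0 * exp(-qT) - K * exp(-rT).
S_0 * exp(-qT) = 10.3900 * 1.00000000 = 10.39000000
K * exp(-rT) = 10.1800 * 0.99800200 = 10.15966035
P = C - S*exp(-qT) + K*exp(-rT)
P = 1.2628 - 10.39000000 + 10.15966035 = 1.0325

Answer: Put price = 1.0325


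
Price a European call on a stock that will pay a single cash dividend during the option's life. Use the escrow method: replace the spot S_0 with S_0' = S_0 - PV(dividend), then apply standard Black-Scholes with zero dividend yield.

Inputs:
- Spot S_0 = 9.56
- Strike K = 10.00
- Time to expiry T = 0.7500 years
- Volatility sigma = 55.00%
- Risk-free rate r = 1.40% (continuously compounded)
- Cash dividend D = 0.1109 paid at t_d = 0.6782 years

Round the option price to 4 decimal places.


Answer: Price = 1.6065

Derivation:
PV(D) = D * exp(-r * t_d) = 0.1109 * 0.99055013 = 0.10985201
S_0' = S_0 - PV(D) = 9.5600 - 0.10985201 = 9.45014799
d1 = (ln(S_0'/K) + (r + sigma^2/2)*T) / (sigma*sqrt(T)) = 0.14146721
d2 = d1 - sigma*sqrt(T) = -0.33484676
exp(-rT) = 0.98955493
N(d1) = 0.55624957; N(d2) = 0.36887034
C = S_0' * N(d1) - K * exp(-rT) * N(d2) = 9.45014799 * 0.55624957 - 10.0000 * 0.98955493 * 0.36887034 = 1.6065


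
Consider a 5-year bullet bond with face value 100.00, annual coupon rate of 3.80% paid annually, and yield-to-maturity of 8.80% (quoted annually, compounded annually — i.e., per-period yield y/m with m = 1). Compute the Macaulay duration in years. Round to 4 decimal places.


Coupon per period c = face * coupon_rate / m = 3.800000
Periods per year m = 1; per-period yield y/m = 0.088000
Number of cashflows N = 5
Cashflows (t years, CF_t, discount factor 1/(1+y/m)^(m*t), PV):
  t = 1.0000: CF_t = 3.800000, DF = 0.919118, PV = 3.492647
  t = 2.0000: CF_t = 3.800000, DF = 0.844777, PV = 3.210154
  t = 3.0000: CF_t = 3.800000, DF = 0.776450, PV = 2.950509
  t = 4.0000: CF_t = 3.800000, DF = 0.713649, PV = 2.711865
  t = 5.0000: CF_t = 103.800000, DF = 0.655927, PV = 68.085225
Price P = sum_t PV_t = 80.450399
Macaulay numerator sum_t t * PV_t:
  t * PV_t at t = 1.0000: 3.492647
  t * PV_t at t = 2.0000: 6.420307
  t * PV_t at t = 3.0000: 8.851526
  t * PV_t at t = 4.0000: 10.847459
  t * PV_t at t = 5.0000: 340.426125
Macaulay duration D = (sum_t t * PV_t) / P = 370.038064 / 80.450399 = 4.599580

Answer: Macaulay duration = 4.5996 years


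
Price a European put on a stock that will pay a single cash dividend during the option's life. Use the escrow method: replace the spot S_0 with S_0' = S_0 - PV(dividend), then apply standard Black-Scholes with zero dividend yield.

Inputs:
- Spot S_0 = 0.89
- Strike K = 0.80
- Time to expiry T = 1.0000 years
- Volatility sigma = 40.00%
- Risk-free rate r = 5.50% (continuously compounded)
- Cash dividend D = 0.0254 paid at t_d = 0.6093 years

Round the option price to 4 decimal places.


PV(D) = D * exp(-r * t_d) = 0.0254 * 0.96704379 = 0.02456291
S_0' = S_0 - PV(D) = 0.8900 - 0.02456291 = 0.86543709
d1 = (ln(S_0'/K) + (r + sigma^2/2)*T) / (sigma*sqrt(T)) = 0.53405739
d2 = d1 - sigma*sqrt(T) = 0.13405739
exp(-rT) = 0.94648515
N(-d1) = 0.29665091; N(-d2) = 0.44667860
P = K * exp(-rT) * N(-d2) - S_0' * N(-d1) = 0.8000 * 0.94648515 * 0.44667860 - 0.86543709 * 0.29665091 = 0.0815

Answer: Price = 0.0815


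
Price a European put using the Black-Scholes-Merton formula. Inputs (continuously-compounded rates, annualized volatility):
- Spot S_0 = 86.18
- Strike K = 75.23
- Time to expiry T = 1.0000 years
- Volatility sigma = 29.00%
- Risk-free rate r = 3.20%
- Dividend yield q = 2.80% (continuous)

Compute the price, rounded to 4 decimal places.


d1 = (ln(S/K) + (r - q + 0.5*sigma^2) * T) / (sigma * sqrt(T)) = 0.62737257
d2 = d1 - sigma * sqrt(T) = 0.33737257
exp(-rT) = 0.96850658; exp(-qT) = 0.97238837
P = K * exp(-rT) * N(-d2) - S_0 * exp(-qT) * N(-d1)
N(-d1) = 0.26520752; N(-d2) = 0.36791803
P = 75.2300 * 0.96850658 * 0.36791803 - 86.1800 * 0.97238837 * 0.26520752 = 4.5823

Answer: Price = 4.5823


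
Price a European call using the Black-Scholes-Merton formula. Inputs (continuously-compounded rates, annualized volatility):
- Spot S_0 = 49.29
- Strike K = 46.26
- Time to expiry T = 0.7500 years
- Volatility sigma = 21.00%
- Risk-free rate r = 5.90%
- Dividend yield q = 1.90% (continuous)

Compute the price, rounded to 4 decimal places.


Answer: Price = 5.9641

Derivation:
d1 = (ln(S/K) + (r - q + 0.5*sigma^2) * T) / (sigma * sqrt(T)) = 0.60473902
d2 = d1 - sigma * sqrt(T) = 0.42287368
exp(-rT) = 0.95671475; exp(-qT) = 0.98585105
C = S_0 * exp(-qT) * N(d1) - K * exp(-rT) * N(d2)
N(d1) = 0.72732379; N(d2) = 0.66380629
C = 49.2900 * 0.98585105 * 0.72732379 - 46.2600 * 0.95671475 * 0.66380629 = 5.9641


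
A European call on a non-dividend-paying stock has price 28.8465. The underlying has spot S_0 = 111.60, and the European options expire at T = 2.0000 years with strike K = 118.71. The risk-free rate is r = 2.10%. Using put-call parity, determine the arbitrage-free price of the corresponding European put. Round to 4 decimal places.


Put-call parity: C - P = S_0 * exp(-qT) - K * exp(-rT).
S_0 * exp(-qT) = 111.6000 * 1.00000000 = 111.60000000
K * exp(-rT) = 118.7100 * 0.95886978 = 113.82743165
P = C - S*exp(-qT) + K*exp(-rT)
P = 28.8465 - 111.60000000 + 113.82743165 = 31.0739

Answer: Put price = 31.0739


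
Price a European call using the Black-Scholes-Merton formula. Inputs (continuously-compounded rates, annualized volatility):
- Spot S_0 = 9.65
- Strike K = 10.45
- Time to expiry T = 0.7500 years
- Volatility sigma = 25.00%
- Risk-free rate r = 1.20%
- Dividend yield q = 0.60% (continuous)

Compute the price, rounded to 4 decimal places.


Answer: Price = 0.5367

Derivation:
d1 = (ln(S/K) + (r - q + 0.5*sigma^2) * T) / (sigma * sqrt(T)) = -0.23882238
d2 = d1 - sigma * sqrt(T) = -0.45532874
exp(-rT) = 0.99104038; exp(-qT) = 0.99551011
C = S_0 * exp(-qT) * N(d1) - K * exp(-rT) * N(d2)
N(d1) = 0.40562166; N(d2) = 0.32443638
C = 9.6500 * 0.99551011 * 0.40562166 - 10.4500 * 0.99104038 * 0.32443638 = 0.5367


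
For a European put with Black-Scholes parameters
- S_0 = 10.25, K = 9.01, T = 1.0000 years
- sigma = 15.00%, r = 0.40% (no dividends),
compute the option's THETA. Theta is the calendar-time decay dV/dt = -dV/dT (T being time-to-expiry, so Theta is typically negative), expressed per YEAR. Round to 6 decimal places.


Answer: Theta = -0.185725

Derivation:
d1 = 0.9612842264; d2 = 0.8112842264
phi(d1) = 0.2513340834; exp(-qT) = 1.0000000000; exp(-rT) = 0.9960079893
Theta = -S*exp(-qT)*phi(d1)*sigma/(2*sqrt(T)) + r*K*exp(-rT)*N(-d2) - q*S*exp(-qT)*N(-d1)
N(-d1) = 0.1682046384; N(-d2) = 0.2086012331; sqrt(T) = 1.0000000000
Term 1 = -10.2500 * 1.0000000000 * 0.2513340834 * 0.1500 / (2 * 1.0000000000) = -0.1932130766
Term 2 = 0.0040 * 9.0100 * 0.9960079893 * 0.2086012331 = 0.0074879766
Term 3 = 0 (no dividend yield, q = 0)
Theta = -0.1932130766 + (0.0074879766) + (0.0000000000) = -0.185725


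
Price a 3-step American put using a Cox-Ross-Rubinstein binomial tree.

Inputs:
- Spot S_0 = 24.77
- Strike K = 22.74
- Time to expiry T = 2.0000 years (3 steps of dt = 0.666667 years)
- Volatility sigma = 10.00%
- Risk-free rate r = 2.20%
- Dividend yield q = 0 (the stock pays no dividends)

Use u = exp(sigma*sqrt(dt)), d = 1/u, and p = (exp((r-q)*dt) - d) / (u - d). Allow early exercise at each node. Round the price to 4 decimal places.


Answer: Price = V(0,0) = 0.3056

Derivation:
dt = T/N = 0.666667
u = exp(sigma*sqrt(dt)) = 1.085076; d = 1/u = 0.921595
p = (exp((r-q)*dt) - d) / (u - d) = 0.569975
Discount per step: exp(-r*dt) = 0.985440
Stock lattice S(k, i) with i counting down-moves:
  k=0: S(0,0) = 24.7700
  k=1: S(1,0) = 26.8773; S(1,1) = 22.8279
  k=2: S(2,0) = 29.1639; S(2,1) = 24.7700; S(2,2) = 21.0381
  k=3: S(3,0) = 31.6451; S(3,1) = 26.8773; S(3,2) = 22.8279; S(3,3) = 19.3886
Terminal payoffs V(N, i) = max(K - S_T, 0):
  V(3,0) = 0.000000; V(3,1) = 0.000000; V(3,2) = 0.000000; V(3,3) = 3.351419
Backward induction: V(k, i) = exp(-r*dt) * [p * V(k+1, i) + (1-p) * V(k+1, i+1)]; then take max(V_cont, immediate exercise) for American.
  V(2,0) = exp(-r*dt) * [p*0.000000 + (1-p)*0.000000] = 0.000000; exercise = 0.000000; V(2,0) = max -> 0.000000
  V(2,1) = exp(-r*dt) * [p*0.000000 + (1-p)*0.000000] = 0.000000; exercise = 0.000000; V(2,1) = max -> 0.000000
  V(2,2) = exp(-r*dt) * [p*0.000000 + (1-p)*3.351419] = 1.420211; exercise = 1.701924; V(2,2) = max -> 1.701924
  V(1,0) = exp(-r*dt) * [p*0.000000 + (1-p)*0.000000] = 0.000000; exercise = 0.000000; V(1,0) = max -> 0.000000
  V(1,1) = exp(-r*dt) * [p*0.000000 + (1-p)*1.701924] = 0.721214; exercise = 0.000000; V(1,1) = max -> 0.721214
  V(0,0) = exp(-r*dt) * [p*0.000000 + (1-p)*0.721214] = 0.305625; exercise = 0.000000; V(0,0) = max -> 0.305625


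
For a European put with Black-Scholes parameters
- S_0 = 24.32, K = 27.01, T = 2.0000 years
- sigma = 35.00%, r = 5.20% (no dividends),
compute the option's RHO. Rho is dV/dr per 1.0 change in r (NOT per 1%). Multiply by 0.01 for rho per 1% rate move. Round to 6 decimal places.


Answer: Rho = -29.134769

Derivation:
d1 = 0.2456527127; d2 = -0.2493220341
phi(d1) = 0.3870849268; exp(-qT) = 1.0000000000; exp(-rT) = 0.9012252974
N(-d2) = 0.5984441557
Rho = -K*T*exp(-rT)*N(-d2) = -27.0100 * 2.0000 * 0.9012252974 * 0.5984441557 = -29.134769


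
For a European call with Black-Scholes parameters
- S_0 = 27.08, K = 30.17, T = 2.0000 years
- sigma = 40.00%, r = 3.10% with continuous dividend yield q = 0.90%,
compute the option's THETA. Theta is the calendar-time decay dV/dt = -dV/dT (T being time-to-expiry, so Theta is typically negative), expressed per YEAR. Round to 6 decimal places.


d1 = 0.1696126339; d2 = -0.3960727911
phi(d1) = 0.3932448803; exp(-qT) = 0.9821610324; exp(-rT) = 0.9398828868
Theta = -S*exp(-qT)*phi(d1)*sigma/(2*sqrt(T)) - r*K*exp(-rT)*N(d2) + q*S*exp(-qT)*N(d1)
N(d1) = 0.5673426069; N(d2) = 0.3460256650; sqrt(T) = 1.4142135624
Term 1 = -27.0800 * 0.9821610324 * 0.3932448803 * 0.4000 / (2 * 1.4142135624) = -1.4791405199
Term 2 = -0.0310 * 30.1700 * 0.9398828868 * 0.3460256650 = -0.3041718772
Term 3 = 0.0090 * 27.0800 * 0.9821610324 * 0.5673426069 = 0.1358060972
Theta = -1.4791405199 + (-0.3041718772) + (0.1358060972) = -1.647506

Answer: Theta = -1.647506


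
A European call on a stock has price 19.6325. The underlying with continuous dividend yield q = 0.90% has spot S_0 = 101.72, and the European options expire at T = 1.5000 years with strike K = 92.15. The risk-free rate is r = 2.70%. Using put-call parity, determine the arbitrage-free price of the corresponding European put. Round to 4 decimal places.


Put-call parity: C - P = S_0 * exp(-qT) - K * exp(-rT).
S_0 * exp(-qT) = 101.7200 * 0.98659072 = 100.35600766
K * exp(-rT) = 92.1500 * 0.96030916 = 88.49248951
P = C - S*exp(-qT) + K*exp(-rT)
P = 19.6325 - 100.35600766 + 88.49248951 = 7.7690

Answer: Put price = 7.7690


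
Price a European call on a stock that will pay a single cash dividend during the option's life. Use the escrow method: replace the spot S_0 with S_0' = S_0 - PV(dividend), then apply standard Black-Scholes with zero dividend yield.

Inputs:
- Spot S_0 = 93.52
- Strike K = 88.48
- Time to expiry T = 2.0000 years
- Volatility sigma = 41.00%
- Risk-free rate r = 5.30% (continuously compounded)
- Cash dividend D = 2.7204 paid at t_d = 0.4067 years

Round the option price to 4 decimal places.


Answer: Price = 25.5689

Derivation:
PV(D) = D * exp(-r * t_d) = 2.7204 * 0.97867555 = 2.66238897
S_0' = S_0 - PV(D) = 93.5200 - 2.66238897 = 90.85761103
d1 = (ln(S_0'/K) + (r + sigma^2/2)*T) / (sigma*sqrt(T)) = 0.51845937
d2 = d1 - sigma*sqrt(T) = -0.06136819
exp(-rT) = 0.89942465
N(d1) = 0.69793110; N(d2) = 0.47553299
C = S_0' * N(d1) - K * exp(-rT) * N(d2) = 90.85761103 * 0.69793110 - 88.4800 * 0.89942465 * 0.47553299 = 25.5689


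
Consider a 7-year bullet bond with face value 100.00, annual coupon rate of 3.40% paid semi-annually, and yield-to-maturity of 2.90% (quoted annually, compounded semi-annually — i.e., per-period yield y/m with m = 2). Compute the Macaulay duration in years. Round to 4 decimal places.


Coupon per period c = face * coupon_rate / m = 1.700000
Periods per year m = 2; per-period yield y/m = 0.014500
Number of cashflows N = 14
Cashflows (t years, CF_t, discount factor 1/(1+y/m)^(m*t), PV):
  t = 0.5000: CF_t = 1.700000, DF = 0.985707, PV = 1.675702
  t = 1.0000: CF_t = 1.700000, DF = 0.971619, PV = 1.651752
  t = 1.5000: CF_t = 1.700000, DF = 0.957732, PV = 1.628144
  t = 2.0000: CF_t = 1.700000, DF = 0.944043, PV = 1.604873
  t = 2.5000: CF_t = 1.700000, DF = 0.930550, PV = 1.581935
  t = 3.0000: CF_t = 1.700000, DF = 0.917250, PV = 1.559325
  t = 3.5000: CF_t = 1.700000, DF = 0.904140, PV = 1.537038
  t = 4.0000: CF_t = 1.700000, DF = 0.891217, PV = 1.515069
  t = 4.5000: CF_t = 1.700000, DF = 0.878479, PV = 1.493415
  t = 5.0000: CF_t = 1.700000, DF = 0.865923, PV = 1.472070
  t = 5.5000: CF_t = 1.700000, DF = 0.853547, PV = 1.451030
  t = 6.0000: CF_t = 1.700000, DF = 0.841347, PV = 1.430291
  t = 6.5000: CF_t = 1.700000, DF = 0.829322, PV = 1.409848
  t = 7.0000: CF_t = 101.700000, DF = 0.817469, PV = 83.136595
Price P = sum_t PV_t = 103.147087
Macaulay numerator sum_t t * PV_t:
  t * PV_t at t = 0.5000: 0.837851
  t * PV_t at t = 1.0000: 1.651752
  t * PV_t at t = 1.5000: 2.442216
  t * PV_t at t = 2.0000: 3.209746
  t * PV_t at t = 2.5000: 3.954838
  t * PV_t at t = 3.0000: 4.677975
  t * PV_t at t = 3.5000: 5.379632
  t * PV_t at t = 4.0000: 6.060277
  t * PV_t at t = 4.5000: 6.720367
  t * PV_t at t = 5.0000: 7.360349
  t * PV_t at t = 5.5000: 7.980664
  t * PV_t at t = 6.0000: 8.581744
  t * PV_t at t = 6.5000: 9.164011
  t * PV_t at t = 7.0000: 581.956166
Macaulay duration D = (sum_t t * PV_t) / P = 649.977588 / 103.147087 = 6.301463

Answer: Macaulay duration = 6.3015 years


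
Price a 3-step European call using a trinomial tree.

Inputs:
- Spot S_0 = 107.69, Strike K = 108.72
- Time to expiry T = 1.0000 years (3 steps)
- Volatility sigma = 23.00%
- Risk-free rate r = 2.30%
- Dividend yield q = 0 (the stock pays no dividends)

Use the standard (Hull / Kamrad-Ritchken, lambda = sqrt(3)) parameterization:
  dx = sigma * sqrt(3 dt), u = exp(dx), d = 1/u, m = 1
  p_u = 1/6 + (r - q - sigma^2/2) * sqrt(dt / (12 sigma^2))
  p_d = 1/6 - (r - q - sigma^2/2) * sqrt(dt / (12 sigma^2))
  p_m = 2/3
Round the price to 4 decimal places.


Answer: Price = V(0,0) = 9.8125

Derivation:
dt = T/N = 0.333333; dx = sigma*sqrt(3*dt) = 0.230000
u = exp(dx) = 1.258600; d = 1/u = 0.794534
p_u = 0.164167, p_m = 0.666667, p_d = 0.169167
Discount per step: exp(-r*dt) = 0.992363
Stock lattice S(k, j) with j the centered position index:
  k=0: S(0,+0) = 107.6900
  k=1: S(1,-1) = 85.5633; S(1,+0) = 107.6900; S(1,+1) = 135.5386
  k=2: S(2,-2) = 67.9829; S(2,-1) = 85.5633; S(2,+0) = 107.6900; S(2,+1) = 135.5386; S(2,+2) = 170.5889
  k=3: S(3,-3) = 54.0147; S(3,-2) = 67.9829; S(3,-1) = 85.5633; S(3,+0) = 107.6900; S(3,+1) = 135.5386; S(3,+2) = 170.5889; S(3,+3) = 214.7032
Terminal payoffs V(N, j) = max(S_T - K, 0):
  V(3,-3) = 0.000000; V(3,-2) = 0.000000; V(3,-1) = 0.000000; V(3,+0) = 0.000000; V(3,+1) = 26.818635; V(3,+2) = 61.868927; V(3,+3) = 105.983226
Backward induction: V(k, j) = exp(-r*dt) * [p_u * V(k+1, j+1) + p_m * V(k+1, j) + p_d * V(k+1, j-1)]
  V(2,-2) = exp(-r*dt) * [p_u*0.000000 + p_m*0.000000 + p_d*0.000000] = 0.000000
  V(2,-1) = exp(-r*dt) * [p_u*0.000000 + p_m*0.000000 + p_d*0.000000] = 0.000000
  V(2,+0) = exp(-r*dt) * [p_u*26.818635 + p_m*0.000000 + p_d*0.000000] = 4.369101
  V(2,+1) = exp(-r*dt) * [p_u*61.868927 + p_m*26.818635 + p_d*0.000000] = 27.821786
  V(2,+2) = exp(-r*dt) * [p_u*105.983226 + p_m*61.868927 + p_d*26.818635] = 62.699143
  V(1,-1) = exp(-r*dt) * [p_u*4.369101 + p_m*0.000000 + p_d*0.000000] = 0.711783
  V(1,+0) = exp(-r*dt) * [p_u*27.821786 + p_m*4.369101 + p_d*0.000000] = 7.423015
  V(1,+1) = exp(-r*dt) * [p_u*62.699143 + p_m*27.821786 + p_d*4.369101] = 29.354159
  V(0,+0) = exp(-r*dt) * [p_u*29.354159 + p_m*7.423015 + p_d*0.711783] = 9.812543


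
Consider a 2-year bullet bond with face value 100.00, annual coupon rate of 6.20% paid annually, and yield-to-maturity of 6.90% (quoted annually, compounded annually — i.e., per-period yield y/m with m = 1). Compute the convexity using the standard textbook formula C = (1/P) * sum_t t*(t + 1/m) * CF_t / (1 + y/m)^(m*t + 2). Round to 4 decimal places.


Coupon per period c = face * coupon_rate / m = 6.200000
Periods per year m = 1; per-period yield y/m = 0.069000
Number of cashflows N = 2
Cashflows (t years, CF_t, discount factor 1/(1+y/m)^(m*t), PV):
  t = 1.0000: CF_t = 6.200000, DF = 0.935454, PV = 5.799813
  t = 2.0000: CF_t = 106.200000, DF = 0.875074, PV = 92.932818
Price P = sum_t PV_t = 98.732631
Convexity numerator sum_t t*(t + 1/m) * CF_t / (1+y/m)^(m*t + 2):
  t = 1.0000: term = 10.150527
  t = 2.0000: term = 487.938342
Convexity = (1/P) * sum = 498.088869 / 98.732631 = 5.044825

Answer: Convexity = 5.0448


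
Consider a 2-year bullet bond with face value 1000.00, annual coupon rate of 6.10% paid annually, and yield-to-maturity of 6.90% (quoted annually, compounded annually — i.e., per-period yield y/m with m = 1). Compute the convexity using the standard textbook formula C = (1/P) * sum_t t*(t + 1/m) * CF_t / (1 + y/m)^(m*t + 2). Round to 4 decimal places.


Coupon per period c = face * coupon_rate / m = 61.000000
Periods per year m = 1; per-period yield y/m = 0.069000
Number of cashflows N = 2
Cashflows (t years, CF_t, discount factor 1/(1+y/m)^(m*t), PV):
  t = 1.0000: CF_t = 61.000000, DF = 0.935454, PV = 57.062675
  t = 2.0000: CF_t = 1061.000000, DF = 0.875074, PV = 928.453106
Price P = sum_t PV_t = 985.515782
Convexity numerator sum_t t*(t + 1/m) * CF_t / (1+y/m)^(m*t + 2):
  t = 1.0000: term = 99.868083
  t = 2.0000: term = 4874.788899
Convexity = (1/P) * sum = 4974.656982 / 985.515782 = 5.047770

Answer: Convexity = 5.0478


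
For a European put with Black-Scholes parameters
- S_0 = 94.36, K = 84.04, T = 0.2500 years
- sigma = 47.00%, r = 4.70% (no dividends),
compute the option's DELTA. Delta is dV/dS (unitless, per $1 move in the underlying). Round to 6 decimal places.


d1 = 0.6603696960; d2 = 0.4253696960
phi(d1) = 0.3207855008; exp(-qT) = 1.0000000000; exp(-rT) = 0.9883187617
N(-d1) = 0.2545083071
Delta = -exp(-qT) * N(-d1) = -1.0000000000 * 0.2545083071 = -0.254508

Answer: Delta = -0.254508


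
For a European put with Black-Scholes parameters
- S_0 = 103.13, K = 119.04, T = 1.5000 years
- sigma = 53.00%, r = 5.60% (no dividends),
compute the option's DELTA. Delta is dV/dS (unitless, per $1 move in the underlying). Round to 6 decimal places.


Answer: Delta = -0.407903

Derivation:
d1 = 0.2329414789; d2 = -0.4161733030
phi(d1) = 0.3882641393; exp(-qT) = 1.0000000000; exp(-rT) = 0.9194312561
N(-d1) = 0.4079034244
Delta = -exp(-qT) * N(-d1) = -1.0000000000 * 0.4079034244 = -0.407903


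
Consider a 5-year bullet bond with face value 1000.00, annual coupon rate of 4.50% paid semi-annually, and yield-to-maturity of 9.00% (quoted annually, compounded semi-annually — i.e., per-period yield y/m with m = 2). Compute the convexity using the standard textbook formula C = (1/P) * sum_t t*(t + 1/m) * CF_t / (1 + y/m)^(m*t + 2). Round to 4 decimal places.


Answer: Convexity = 21.6970

Derivation:
Coupon per period c = face * coupon_rate / m = 22.500000
Periods per year m = 2; per-period yield y/m = 0.045000
Number of cashflows N = 10
Cashflows (t years, CF_t, discount factor 1/(1+y/m)^(m*t), PV):
  t = 0.5000: CF_t = 22.500000, DF = 0.956938, PV = 21.531100
  t = 1.0000: CF_t = 22.500000, DF = 0.915730, PV = 20.603924
  t = 1.5000: CF_t = 22.500000, DF = 0.876297, PV = 19.716674
  t = 2.0000: CF_t = 22.500000, DF = 0.838561, PV = 18.867630
  t = 2.5000: CF_t = 22.500000, DF = 0.802451, PV = 18.055149
  t = 3.0000: CF_t = 22.500000, DF = 0.767896, PV = 17.277654
  t = 3.5000: CF_t = 22.500000, DF = 0.734828, PV = 16.533640
  t = 4.0000: CF_t = 22.500000, DF = 0.703185, PV = 15.821665
  t = 4.5000: CF_t = 22.500000, DF = 0.672904, PV = 15.140350
  t = 5.0000: CF_t = 1022.500000, DF = 0.643928, PV = 658.416055
Price P = sum_t PV_t = 821.963841
Convexity numerator sum_t t*(t + 1/m) * CF_t / (1+y/m)^(m*t + 2):
  t = 0.5000: term = 9.858337
  t = 1.0000: term = 28.301445
  t = 1.5000: term = 54.165446
  t = 2.0000: term = 86.388271
  t = 2.5000: term = 124.002302
  t = 3.0000: term = 166.127486
  t = 3.5000: term = 211.964895
  t = 4.0000: term = 260.790711
  t = 4.5000: term = 311.950612
  t = 5.0000: term = 16580.610800
Convexity = (1/P) * sum = 17834.160304 / 821.963841 = 21.697013
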